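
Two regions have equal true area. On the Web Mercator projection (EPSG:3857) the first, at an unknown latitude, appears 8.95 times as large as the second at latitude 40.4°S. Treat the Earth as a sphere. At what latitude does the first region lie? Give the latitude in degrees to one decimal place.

On Mercator, (apparent₁)/(apparent₂) = sec²φ₁ / sec²φ₂ when true areas are equal.
cos²φ₂ / cos²φ₁ = 8.95  ⇒  cos φ₁ = cos 40.4° / √8.95 = 0.7615/2.992 = 0.2546.
φ₁ = arccos(0.2546) ≈ 75.3°.

75.3°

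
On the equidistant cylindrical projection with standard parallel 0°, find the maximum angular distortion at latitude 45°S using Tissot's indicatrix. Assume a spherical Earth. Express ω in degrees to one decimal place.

19.8°

In the plate carrée (x = Rλ, y = Rφ), meridians are true-scale (h = 1) and parallels are stretched by k = sec φ.
At 45°: h = 1.000, k = 1.414; principal scales a = 1.414, b = 1.000.
sin(ω/2) = (a − b)/(a + b) = 0.4142/2.414 = 0.1716, so ω = 2 arcsin(0.1716) ≈ 19.8°.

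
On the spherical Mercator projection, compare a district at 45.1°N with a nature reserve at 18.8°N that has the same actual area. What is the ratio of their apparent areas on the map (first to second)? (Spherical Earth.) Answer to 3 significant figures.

1.80

On Mercator, area is exaggerated by sec²φ = 1/cos²φ.
At 45.1°: sec²(45.1°) = 1/0.7059² = 2.007.
At 18.8°: sec²(18.8°) = 1/0.9466² = 1.116.
Ratio = 2.007/1.116 = cos²(18.8°)/cos²(45.1°) ≈ 1.80.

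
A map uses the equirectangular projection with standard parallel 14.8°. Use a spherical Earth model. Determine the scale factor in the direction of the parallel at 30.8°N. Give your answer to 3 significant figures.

The equidistant cylindrical projection with φ₀ = 14.8° has h = 1 (meridians true) and k = cos φ₀ / cos φ along parallels.
k = cos 14.8° / cos 30.8° = 0.9668/0.8590 = 1.126.

1.13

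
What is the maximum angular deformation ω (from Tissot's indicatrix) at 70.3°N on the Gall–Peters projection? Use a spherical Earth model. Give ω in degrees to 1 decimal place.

The Gall–Peters projection is cylindrical equal-area with φ₀ = 45°. For cylindrical equal-area with standard parallel φ₀, h = cos φ / cos φ₀ and k = cos φ₀ / cos φ, so h·k = 1.
At 70.3°: h = 0.4767, k = 2.098; principal scales a = 2.098, b = 0.4767.
sin(ω/2) = (a − b)/(a + b) = 1.621/2.574 = 0.6296, so ω = 2 arcsin(0.6296) ≈ 78.0°.

78.0°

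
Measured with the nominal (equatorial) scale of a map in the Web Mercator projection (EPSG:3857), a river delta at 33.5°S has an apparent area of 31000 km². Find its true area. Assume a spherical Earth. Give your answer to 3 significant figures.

For Mercator, h = k = sec φ (a conformal cylindrical projection has a single point scale, 1/cos φ).
Areal scale = k² = sec²φ = 1/cos²(33.5°) = 1/0.8339² = 1.438.
True area = apparent / (areal scale) = 31000 / 1.438 ≈ 21600 km².

21600 km²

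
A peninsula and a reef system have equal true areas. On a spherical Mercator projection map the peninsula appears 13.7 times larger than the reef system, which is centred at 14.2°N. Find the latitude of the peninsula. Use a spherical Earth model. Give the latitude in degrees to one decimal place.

74.8°

Mercator areal scale is sec²φ, so apparent-area ratio = sec²φ₁ / sec²φ₂ = cos²φ₂ / cos²φ₁.
cos²φ₂ / cos²φ₁ = 13.7  ⇒  cos φ₁ = cos 14.2° / √13.7 = 0.9694/3.701 = 0.2619.
φ₁ = arccos(0.2619) ≈ 74.8°.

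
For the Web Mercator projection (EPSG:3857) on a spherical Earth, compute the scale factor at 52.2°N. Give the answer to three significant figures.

The Mercator projection is conformal; its linear scale factor is the same in every direction and equals sec φ = 1/cos φ.
k = 1/cos 52.2° = 1/0.6129 = 1.632.

1.63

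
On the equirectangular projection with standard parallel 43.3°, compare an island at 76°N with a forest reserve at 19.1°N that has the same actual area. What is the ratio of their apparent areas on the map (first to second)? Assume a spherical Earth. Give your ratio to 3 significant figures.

3.91

In the equirectangular projection with standard parallel φ₀ = 43.3° (x = Rλ cos φ₀, y = Rφ), meridians are true-scale (h = 1) and the parallel scale is k = cos φ₀ / cos φ.
Areal scale at 76°: h·k = 1.000 × 3.008 = 3.008.
Areal scale at 19.1°: h·k = 1.000 × 0.7702 = 0.7702.
Ratio = 3.008/0.7702 ≈ 3.91.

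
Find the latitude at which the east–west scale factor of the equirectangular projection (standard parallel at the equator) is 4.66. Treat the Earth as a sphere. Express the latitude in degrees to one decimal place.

Plate carrée: h = 1, k = sec φ along parallels.
sec φ = 4.66  ⇒  cos φ = 0.2146  ⇒  φ ≈ 77.6°.

77.6°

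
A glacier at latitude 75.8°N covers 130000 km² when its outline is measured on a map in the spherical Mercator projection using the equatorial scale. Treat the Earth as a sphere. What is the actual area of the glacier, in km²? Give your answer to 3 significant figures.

The Mercator projection is conformal; its linear scale factor is the same in every direction and equals sec φ = 1/cos φ.
Areal scale = k² = sec²φ = 1/cos²(75.8°) = 1/0.2453² = 16.62.
True area = apparent / (areal scale) = 130000 / 16.62 ≈ 7820 km².

7820 km²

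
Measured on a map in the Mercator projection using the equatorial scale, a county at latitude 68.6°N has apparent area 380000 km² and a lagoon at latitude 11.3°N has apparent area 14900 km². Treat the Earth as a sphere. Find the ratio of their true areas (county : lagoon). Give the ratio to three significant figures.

Since Mercator area scale is 1/cos²φ, the true area equals the apparent area multiplied by cos²φ.
True area of county: 380000 × cos²(68.6°) = 380000 × 0.1331 = 50590 km².
True area of lagoon: 14900 × cos²(11.3°) = 14900 × 0.9616 = 14330 km².
Ratio = 50590 / 14330 ≈ 3.53.

3.53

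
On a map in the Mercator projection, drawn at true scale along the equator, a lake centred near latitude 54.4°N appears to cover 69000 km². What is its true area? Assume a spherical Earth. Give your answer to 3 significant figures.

23400 km²

The Mercator projection is conformal; its linear scale factor is the same in every direction and equals sec φ = 1/cos φ.
Areal scale = k² = sec²φ = 1/cos²(54.4°) = 1/0.5821² = 2.951.
True area = apparent / (areal scale) = 69000 / 2.951 ≈ 23400 km².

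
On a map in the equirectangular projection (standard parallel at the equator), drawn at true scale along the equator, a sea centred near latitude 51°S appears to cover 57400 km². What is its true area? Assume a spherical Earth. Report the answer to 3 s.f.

36100 km²

Plate carrée maps x = Rλ, y = Rφ. The meridian scale is h = 1 and the parallel scale is k = 1/cos φ = sec φ.
Areal scale = h·k = 1 × sec φ; at 51°, h = 1.000, k = 1.589, so h·k = 1.589.
True area = apparent / (areal scale) = 57400 / 1.589 ≈ 36100 km².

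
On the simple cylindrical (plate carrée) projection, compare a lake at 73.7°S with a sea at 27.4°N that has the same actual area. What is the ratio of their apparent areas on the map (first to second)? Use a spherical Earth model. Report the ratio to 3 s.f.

3.16

In the plate carrée (x = Rλ, y = Rφ), meridians are true-scale (h = 1) and parallels are stretched by k = sec φ.
Areal scale at 73.7°: h·k = 1.000 × 3.563 = 3.563.
Areal scale at 27.4°: h·k = 1.000 × 1.126 = 1.126.
Ratio = 3.563/1.126 ≈ 3.16.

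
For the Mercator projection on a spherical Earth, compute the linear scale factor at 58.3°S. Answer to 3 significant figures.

1.90

Mercator is conformal, so the point scale is isotropic: h = k = sec φ = 1/cos φ.
k = 1/cos 58.3° = 1/0.5255 = 1.903.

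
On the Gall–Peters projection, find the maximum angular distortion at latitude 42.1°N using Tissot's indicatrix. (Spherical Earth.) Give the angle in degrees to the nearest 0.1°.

Gall–Peters is a cylindrical equal-area projection with standard parallels at ±45°. Cylindrical equal-area (φ₀ = 45°): h = cos φ / cos 45° along meridians, k = cos 45° / cos φ along parallels; h·k = 1.
At 42.1°: h = 1.049, k = 0.9530; principal scales a = 1.049, b = 0.9530.
sin(ω/2) = (a − b)/(a + b) = 0.09631/2.002 = 0.04810, so ω = 2 arcsin(0.04810) ≈ 5.5°.

5.5°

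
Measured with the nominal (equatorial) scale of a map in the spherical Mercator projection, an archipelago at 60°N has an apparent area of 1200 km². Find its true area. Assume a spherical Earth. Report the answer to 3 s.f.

300 km²

The Mercator projection is conformal; its linear scale factor is the same in every direction and equals sec φ = 1/cos φ.
Areal scale = k² = sec²φ = 1/cos²(60°) = 1/0.5000² = 4.000.
True area = apparent / (areal scale) = 1200 / 4.000 ≈ 300 km².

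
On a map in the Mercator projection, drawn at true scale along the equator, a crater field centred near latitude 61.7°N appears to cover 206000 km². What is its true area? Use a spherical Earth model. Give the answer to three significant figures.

46300 km²

The Mercator projection is conformal; its linear scale factor is the same in every direction and equals sec φ = 1/cos φ.
Areal scale = k² = sec²φ = 1/cos²(61.7°) = 1/0.4741² = 4.449.
True area = apparent / (areal scale) = 206000 / 4.449 ≈ 46300 km².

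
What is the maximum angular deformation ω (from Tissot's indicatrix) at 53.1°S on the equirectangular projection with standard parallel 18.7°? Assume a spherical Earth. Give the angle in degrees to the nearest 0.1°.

With standard parallel φ₀ = 18.7°, the equirectangular projection gives x = Rλ cos φ₀, y = Rφ, so h = 1 and k = cos 18.7° / cos φ.
At 53.1°: h = 1.000, k = 1.578; principal scales a = 1.578, b = 1.000.
sin(ω/2) = (a − b)/(a + b) = 0.5776/2.578 = 0.2241, so ω = 2 arcsin(0.2241) ≈ 25.9°.

25.9°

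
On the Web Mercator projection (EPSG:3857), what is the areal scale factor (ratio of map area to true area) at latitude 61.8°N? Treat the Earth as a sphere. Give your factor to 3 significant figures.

4.48

For Mercator, h = k = sec φ (a conformal cylindrical projection has a single point scale, 1/cos φ).
Areal scale = k² = sec²φ = 1/cos²(61.8°) = 1/0.4726² = 4.478.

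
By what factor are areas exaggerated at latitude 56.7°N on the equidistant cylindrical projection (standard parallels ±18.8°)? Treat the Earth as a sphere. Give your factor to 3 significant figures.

In the equirectangular projection with standard parallel φ₀ = 18.8° (x = Rλ cos φ₀, y = Rφ), meridians are true-scale (h = 1) and the parallel scale is k = cos φ₀ / cos φ.
Areal scale = h·k = 1 × cos φ₀ / cos φ; at 56.7°, h = 1.000, k = 1.724, so h·k = 1.724.

1.72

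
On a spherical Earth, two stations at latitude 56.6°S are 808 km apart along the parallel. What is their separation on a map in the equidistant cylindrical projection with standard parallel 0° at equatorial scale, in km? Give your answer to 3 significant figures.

1470 km

For the equirectangular projection with φ₀ = 0 (plate carrée), h = 1 along meridians and k = sec φ along parallels.
Along the parallel, k = sec 56.6° = 1/0.5505 = 1.817.
Map distance = 808 × 1.817 ≈ 1470 km.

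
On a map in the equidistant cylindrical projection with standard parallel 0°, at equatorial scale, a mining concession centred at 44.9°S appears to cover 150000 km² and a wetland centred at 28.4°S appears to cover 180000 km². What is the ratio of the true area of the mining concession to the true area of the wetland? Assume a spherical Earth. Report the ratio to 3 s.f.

On the plate carrée, areal scale = h·k = 1 × sec φ, so true area = apparent × cos φ.
True area of mining concession: 150000 × cos(44.9°) = 150000 × 0.7083 = 106300 km².
True area of wetland: 180000 × cos(28.4°) = 180000 × 0.8796 = 158300 km².
Ratio = 106300 / 158300 ≈ 0.671.

0.671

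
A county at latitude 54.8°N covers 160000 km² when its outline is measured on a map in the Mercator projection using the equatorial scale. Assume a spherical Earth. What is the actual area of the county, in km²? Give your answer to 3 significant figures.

For Mercator, h = k = sec φ (a conformal cylindrical projection has a single point scale, 1/cos φ).
Areal scale = k² = sec²φ = 1/cos²(54.8°) = 1/0.5764² = 3.010.
True area = apparent / (areal scale) = 160000 / 3.010 ≈ 53200 km².

53200 km²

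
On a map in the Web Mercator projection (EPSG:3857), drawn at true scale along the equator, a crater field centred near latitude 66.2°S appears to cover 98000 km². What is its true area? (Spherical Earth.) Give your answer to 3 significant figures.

16000 km²

The Mercator projection is conformal; its linear scale factor is the same in every direction and equals sec φ = 1/cos φ.
Areal scale = k² = sec²φ = 1/cos²(66.2°) = 1/0.4035² = 6.141.
True area = apparent / (areal scale) = 98000 / 6.141 ≈ 16000 km².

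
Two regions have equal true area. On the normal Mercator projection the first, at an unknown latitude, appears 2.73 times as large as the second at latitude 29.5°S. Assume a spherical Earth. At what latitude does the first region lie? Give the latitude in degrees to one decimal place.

For equal true areas on Mercator, apparent areas scale as sec²φ, so the ratio is cos²φ₂ / cos²φ₁.
cos²φ₂ / cos²φ₁ = 2.73  ⇒  cos φ₁ = cos 29.5° / √2.73 = 0.8704/1.652 = 0.5268.
φ₁ = arccos(0.5268) ≈ 58.2°.

58.2°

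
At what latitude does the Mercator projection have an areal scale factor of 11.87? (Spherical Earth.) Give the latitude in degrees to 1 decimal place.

Mercator areal scale is sec²φ.
sec²φ = 11.87  ⇒  cos²φ = 0.08425  ⇒  cos φ = 0.2903.
φ = arccos(0.2903) ≈ 73.1°.

73.1°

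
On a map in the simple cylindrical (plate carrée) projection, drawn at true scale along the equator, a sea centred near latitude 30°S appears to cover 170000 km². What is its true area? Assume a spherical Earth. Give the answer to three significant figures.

147000 km²

Plate carrée maps x = Rλ, y = Rφ. The meridian scale is h = 1 and the parallel scale is k = 1/cos φ = sec φ.
Areal scale = h·k = 1 × sec φ; at 30°, h = 1.000, k = 1.155, so h·k = 1.155.
True area = apparent / (areal scale) = 170000 / 1.155 ≈ 147000 km².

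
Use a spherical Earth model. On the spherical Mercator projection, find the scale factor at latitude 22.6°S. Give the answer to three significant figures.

1.08

For Mercator, h = k = sec φ (a conformal cylindrical projection has a single point scale, 1/cos φ).
k = 1/cos 22.6° = 1/0.9232 = 1.083.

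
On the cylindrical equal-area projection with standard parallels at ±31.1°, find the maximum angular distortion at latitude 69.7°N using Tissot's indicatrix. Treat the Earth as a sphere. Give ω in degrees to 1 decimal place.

A cylindrical equal-area projection with standard parallel φ₀ has meridian scale h = cos φ / cos φ₀ and parallel scale k = cos φ₀ / cos φ (so areas are preserved, h·k = 1).
At 69.7°: h = 0.4052, k = 2.468; principal scales a = 2.468, b = 0.4052.
sin(ω/2) = (a − b)/(a + b) = 2.063/2.873 = 0.7180, so ω = 2 arcsin(0.7180) ≈ 91.8°.

91.8°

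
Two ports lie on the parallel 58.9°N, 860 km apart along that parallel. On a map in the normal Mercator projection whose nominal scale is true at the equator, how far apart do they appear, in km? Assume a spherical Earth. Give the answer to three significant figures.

The Mercator projection is conformal; its linear scale factor is the same in every direction and equals sec φ = 1/cos φ.
Along the parallel, k = sec 58.9° = 1/0.5165 = 1.936.
Map distance = 860 × 1.936 ≈ 1660 km.

1660 km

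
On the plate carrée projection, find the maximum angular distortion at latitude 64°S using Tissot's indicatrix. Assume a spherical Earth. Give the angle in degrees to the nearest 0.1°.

46.0°

Plate carrée maps x = Rλ, y = Rφ. The meridian scale is h = 1 and the parallel scale is k = 1/cos φ = sec φ.
At 64°: h = 1.000, k = 2.281; principal scales a = 2.281, b = 1.000.
sin(ω/2) = (a − b)/(a + b) = 1.281/3.281 = 0.3905, so ω = 2 arcsin(0.3905) ≈ 46.0°.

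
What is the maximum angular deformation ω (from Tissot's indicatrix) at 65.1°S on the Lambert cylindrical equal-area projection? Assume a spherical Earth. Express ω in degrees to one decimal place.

88.7°

The Lambert cylindrical equal-area projection is the cylindrical equal-area projection with its standard parallel at the equator (φ₀ = 0). A cylindrical equal-area projection with standard parallel φ₀ has meridian scale h = cos φ / cos φ₀ and parallel scale k = cos φ₀ / cos φ (so areas are preserved, h·k = 1).
At 65.1°: h = 0.4210, k = 2.375; principal scales a = 2.375, b = 0.4210.
sin(ω/2) = (a − b)/(a + b) = 1.954/2.796 = 0.6988, so ω = 2 arcsin(0.6988) ≈ 88.7°.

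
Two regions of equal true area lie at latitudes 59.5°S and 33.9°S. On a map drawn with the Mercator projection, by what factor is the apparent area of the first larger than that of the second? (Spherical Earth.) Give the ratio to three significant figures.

2.67

Mercator is conformal with k = sec φ, so areal scale = k² = sec²φ.
At 59.5°: sec²(59.5°) = 1/0.5075² = 3.882.
At 33.9°: sec²(33.9°) = 1/0.8300² = 1.452.
Ratio = 3.882/1.452 = cos²(33.9°)/cos²(59.5°) ≈ 2.67.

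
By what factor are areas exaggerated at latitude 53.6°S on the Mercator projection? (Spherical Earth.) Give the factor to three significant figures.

2.84

The Mercator projection is conformal; its linear scale factor is the same in every direction and equals sec φ = 1/cos φ.
Areal scale = k² = sec²φ = 1/cos²(53.6°) = 1/0.5934² = 2.840.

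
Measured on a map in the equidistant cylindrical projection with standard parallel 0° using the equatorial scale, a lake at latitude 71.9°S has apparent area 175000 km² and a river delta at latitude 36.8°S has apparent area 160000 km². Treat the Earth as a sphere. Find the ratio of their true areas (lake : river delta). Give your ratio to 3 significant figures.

Plate carrée has h = 1 and k = sec φ, giving areal scale sec φ; true area = (apparent area) · cos φ.
True area of lake: 175000 × cos(71.9°) = 175000 × 0.3107 = 54370 km².
True area of river delta: 160000 × cos(36.8°) = 160000 × 0.8007 = 128100 km².
Ratio = 54370 / 128100 ≈ 0.424.

0.424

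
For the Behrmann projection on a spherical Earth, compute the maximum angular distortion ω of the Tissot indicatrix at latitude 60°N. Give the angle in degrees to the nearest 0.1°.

60.0°

Behrmann is a cylindrical equal-area projection with standard parallels at ±30°. For cylindrical equal-area with standard parallel φ₀, h = cos φ / cos φ₀ and k = cos φ₀ / cos φ, so h·k = 1.
At 60°: h = 0.5774, k = 1.732; principal scales a = 1.732, b = 0.5774.
sin(ω/2) = (a − b)/(a + b) = 1.155/2.309 = 0.5000, so ω = 2 arcsin(0.5000) ≈ 60.0°.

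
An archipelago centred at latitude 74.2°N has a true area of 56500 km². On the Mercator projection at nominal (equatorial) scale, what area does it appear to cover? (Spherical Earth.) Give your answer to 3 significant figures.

The Mercator projection is conformal; its linear scale factor is the same in every direction and equals sec φ = 1/cos φ.
Areal scale = k² = sec²φ = 1/cos²(74.2°) = 1/0.2723² = 13.49.
Apparent area = 56500 × 13.49 ≈ 762000 km².

762000 km²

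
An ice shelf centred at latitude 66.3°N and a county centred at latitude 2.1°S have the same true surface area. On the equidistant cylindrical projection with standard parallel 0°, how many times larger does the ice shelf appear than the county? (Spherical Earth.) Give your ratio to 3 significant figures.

Plate carrée maps x = Rλ, y = Rφ. The meridian scale is h = 1 and the parallel scale is k = 1/cos φ = sec φ.
Areal scale at 66.3°: h·k = 1.000 × 2.488 = 2.488.
Areal scale at 2.1°: h·k = 1.000 × 1.001 = 1.001.
Ratio = 2.488/1.001 ≈ 2.49.

2.49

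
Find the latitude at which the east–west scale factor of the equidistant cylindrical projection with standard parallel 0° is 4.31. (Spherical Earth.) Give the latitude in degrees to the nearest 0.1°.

76.6°

Plate carrée: h = 1, k = sec φ along parallels.
sec φ = 4.31  ⇒  cos φ = 0.2320  ⇒  φ ≈ 76.6°.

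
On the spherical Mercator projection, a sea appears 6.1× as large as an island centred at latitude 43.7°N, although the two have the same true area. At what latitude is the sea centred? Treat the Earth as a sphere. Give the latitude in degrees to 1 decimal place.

73.0°

For equal true areas on Mercator, apparent areas scale as sec²φ, so the ratio is cos²φ₂ / cos²φ₁.
cos²φ₂ / cos²φ₁ = 6.1  ⇒  cos φ₁ = cos 43.7° / √6.1 = 0.7230/2.470 = 0.2927.
φ₁ = arccos(0.2927) ≈ 73.0°.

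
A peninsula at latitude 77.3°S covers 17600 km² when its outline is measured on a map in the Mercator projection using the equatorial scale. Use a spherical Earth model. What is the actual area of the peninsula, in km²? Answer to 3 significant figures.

851 km²

Mercator is conformal, so the point scale is isotropic: h = k = sec φ = 1/cos φ.
Areal scale = k² = sec²φ = 1/cos²(77.3°) = 1/0.2198² = 20.69.
True area = apparent / (areal scale) = 17600 / 20.69 ≈ 851 km².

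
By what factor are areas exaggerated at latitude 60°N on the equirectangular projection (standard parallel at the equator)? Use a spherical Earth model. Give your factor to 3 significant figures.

In the plate carrée (x = Rλ, y = Rφ), meridians are true-scale (h = 1) and parallels are stretched by k = sec φ.
Areal scale = h·k = 1 × sec φ; at 60°, h = 1.000, k = 2.000, so h·k = 2.000.

2.00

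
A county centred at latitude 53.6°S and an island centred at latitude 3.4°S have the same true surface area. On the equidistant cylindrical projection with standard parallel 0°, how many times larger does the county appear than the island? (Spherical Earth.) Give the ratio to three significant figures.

For the equirectangular projection with φ₀ = 0 (plate carrée), h = 1 along meridians and k = sec φ along parallels.
Areal scale at 53.6°: h·k = 1.000 × 1.685 = 1.685.
Areal scale at 3.4°: h·k = 1.000 × 1.002 = 1.002.
Ratio = 1.685/1.002 ≈ 1.68.

1.68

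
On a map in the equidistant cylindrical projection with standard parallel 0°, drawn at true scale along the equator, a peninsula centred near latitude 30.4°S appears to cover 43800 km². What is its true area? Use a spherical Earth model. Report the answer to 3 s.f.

37800 km²

Plate carrée maps x = Rλ, y = Rφ. The meridian scale is h = 1 and the parallel scale is k = 1/cos φ = sec φ.
Areal scale = h·k = 1 × sec φ; at 30.4°, h = 1.000, k = 1.159, so h·k = 1.159.
True area = apparent / (areal scale) = 43800 / 1.159 ≈ 37800 km².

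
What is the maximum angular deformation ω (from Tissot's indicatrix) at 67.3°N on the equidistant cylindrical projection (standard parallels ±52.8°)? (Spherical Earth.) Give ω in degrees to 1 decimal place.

25.5°

With standard parallel φ₀ = 52.8°, the equirectangular projection gives x = Rλ cos φ₀, y = Rφ, so h = 1 and k = cos 52.8° / cos φ.
At 67.3°: h = 1.000, k = 1.567; principal scales a = 1.567, b = 1.000.
sin(ω/2) = (a − b)/(a + b) = 0.5667/2.567 = 0.2208, so ω = 2 arcsin(0.2208) ≈ 25.5°.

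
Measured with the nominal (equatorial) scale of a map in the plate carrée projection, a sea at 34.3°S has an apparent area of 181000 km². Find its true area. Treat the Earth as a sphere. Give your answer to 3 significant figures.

In the plate carrée (x = Rλ, y = Rφ), meridians are true-scale (h = 1) and parallels are stretched by k = sec φ.
Areal scale = h·k = 1 × sec φ; at 34.3°, h = 1.000, k = 1.211, so h·k = 1.211.
True area = apparent / (areal scale) = 181000 / 1.211 ≈ 150000 km².

150000 km²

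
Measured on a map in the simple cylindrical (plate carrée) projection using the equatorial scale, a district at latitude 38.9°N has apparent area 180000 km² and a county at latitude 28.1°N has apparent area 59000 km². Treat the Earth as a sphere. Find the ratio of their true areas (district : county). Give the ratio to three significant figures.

2.69

On the plate carrée, areal scale = h·k = 1 × sec φ, so true area = apparent × cos φ.
True area of district: 180000 × cos(38.9°) = 180000 × 0.7782 = 140100 km².
True area of county: 59000 × cos(28.1°) = 59000 × 0.8821 = 52050 km².
Ratio = 140100 / 52050 ≈ 2.69.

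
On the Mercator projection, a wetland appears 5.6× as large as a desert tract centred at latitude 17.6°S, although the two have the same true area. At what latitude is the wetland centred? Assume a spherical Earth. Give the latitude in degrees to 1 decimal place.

For equal true areas on Mercator, apparent areas scale as sec²φ, so the ratio is cos²φ₂ / cos²φ₁.
cos²φ₂ / cos²φ₁ = 5.6  ⇒  cos φ₁ = cos 17.6° / √5.6 = 0.9532/2.366 = 0.4028.
φ₁ = arccos(0.4028) ≈ 66.2°.

66.2°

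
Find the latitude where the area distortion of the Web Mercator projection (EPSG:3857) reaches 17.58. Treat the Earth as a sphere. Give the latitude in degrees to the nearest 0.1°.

Mercator areal scale is sec²φ.
sec²φ = 17.58  ⇒  cos²φ = 0.05688  ⇒  cos φ = 0.2385.
φ = arccos(0.2385) ≈ 76.2°.

76.2°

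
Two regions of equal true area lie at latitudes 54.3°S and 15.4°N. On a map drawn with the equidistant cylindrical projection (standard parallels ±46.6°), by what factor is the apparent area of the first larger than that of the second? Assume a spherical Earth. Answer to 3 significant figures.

1.65

With standard parallel φ₀ = 46.6°, the equirectangular projection gives x = Rλ cos φ₀, y = Rφ, so h = 1 and k = cos 46.6° / cos φ.
Areal scale at 54.3°: h·k = 1.000 × 1.177 = 1.177.
Areal scale at 15.4°: h·k = 1.000 × 0.7127 = 0.7127.
Ratio = 1.177/0.7127 ≈ 1.65.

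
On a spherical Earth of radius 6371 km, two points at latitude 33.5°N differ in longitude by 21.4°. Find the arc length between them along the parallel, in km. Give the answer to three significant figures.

Arc length along a parallel = R cos φ · Δλ (with Δλ in radians).
= 6371 × cos 33.5° × (21.4° × π/180) = 6371 × 0.8339 × 0.3735 ≈ 1980 km.

1980 km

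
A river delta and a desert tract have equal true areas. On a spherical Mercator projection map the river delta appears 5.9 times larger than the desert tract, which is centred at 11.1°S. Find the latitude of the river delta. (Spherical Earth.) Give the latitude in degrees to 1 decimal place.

On Mercator, (apparent₁)/(apparent₂) = sec²φ₁ / sec²φ₂ when true areas are equal.
cos²φ₂ / cos²φ₁ = 5.9  ⇒  cos φ₁ = cos 11.1° / √5.9 = 0.9813/2.429 = 0.4040.
φ₁ = arccos(0.4040) ≈ 66.2°.

66.2°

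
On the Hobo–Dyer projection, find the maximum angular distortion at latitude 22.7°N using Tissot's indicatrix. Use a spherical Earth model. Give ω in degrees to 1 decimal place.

17.2°

Hobo–Dyer is a cylindrical equal-area projection with standard parallels at ±37.5°. A cylindrical equal-area projection with standard parallel φ₀ has meridian scale h = cos φ / cos φ₀ and parallel scale k = cos φ₀ / cos φ (so areas are preserved, h·k = 1).
At 22.7°: h = 1.163, k = 0.8600; principal scales a = 1.163, b = 0.8600.
sin(ω/2) = (a − b)/(a + b) = 0.3029/2.023 = 0.1497, so ω = 2 arcsin(0.1497) ≈ 17.2°.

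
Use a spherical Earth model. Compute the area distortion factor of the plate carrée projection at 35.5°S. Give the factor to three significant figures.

1.23

Plate carrée maps x = Rλ, y = Rφ. The meridian scale is h = 1 and the parallel scale is k = 1/cos φ = sec φ.
Areal scale = h·k = 1 × sec φ; at 35.5°, h = 1.000, k = 1.228, so h·k = 1.228.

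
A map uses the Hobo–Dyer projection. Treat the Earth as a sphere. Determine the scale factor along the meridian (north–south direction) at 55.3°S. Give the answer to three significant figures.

0.718

Hobo–Dyer is a cylindrical equal-area projection with standard parallels at ±37.5°. For cylindrical equal-area with standard parallel φ₀, h = cos φ / cos φ₀ and k = cos φ₀ / cos φ, so h·k = 1.
h = cos 55.3° / cos 37.5° = 0.5693/0.7934 = 0.7176.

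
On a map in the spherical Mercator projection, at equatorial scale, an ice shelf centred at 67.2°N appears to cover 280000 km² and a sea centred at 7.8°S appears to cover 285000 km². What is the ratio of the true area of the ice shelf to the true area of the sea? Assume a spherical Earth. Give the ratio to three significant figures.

Since Mercator area scale is 1/cos²φ, the true area equals the apparent area multiplied by cos²φ.
True area of ice shelf: 280000 × cos²(67.2°) = 280000 × 0.1502 = 42050 km².
True area of sea: 285000 × cos²(7.8°) = 285000 × 0.9816 = 279800 km².
Ratio = 42050 / 279800 ≈ 0.150.

0.150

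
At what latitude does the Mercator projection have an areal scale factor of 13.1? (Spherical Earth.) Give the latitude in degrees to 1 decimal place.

Mercator areal scale is sec²φ.
sec²φ = 13.1  ⇒  cos²φ = 0.07634  ⇒  cos φ = 0.2763.
φ = arccos(0.2763) ≈ 74.0°.

74.0°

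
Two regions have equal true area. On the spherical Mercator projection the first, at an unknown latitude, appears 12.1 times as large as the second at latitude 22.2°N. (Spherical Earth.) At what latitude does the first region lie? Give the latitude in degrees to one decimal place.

On Mercator, (apparent₁)/(apparent₂) = sec²φ₁ / sec²φ₂ when true areas are equal.
cos²φ₂ / cos²φ₁ = 12.1  ⇒  cos φ₁ = cos 22.2° / √12.1 = 0.9259/3.479 = 0.2662.
φ₁ = arccos(0.2662) ≈ 74.6°.

74.6°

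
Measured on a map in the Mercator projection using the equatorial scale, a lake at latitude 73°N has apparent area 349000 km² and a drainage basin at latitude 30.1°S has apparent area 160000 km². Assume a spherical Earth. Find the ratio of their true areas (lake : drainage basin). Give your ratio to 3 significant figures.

Since Mercator area scale is 1/cos²φ, the true area equals the apparent area multiplied by cos²φ.
True area of lake: 349000 × cos²(73°) = 349000 × 0.08548 = 29830 km².
True area of drainage basin: 160000 × cos²(30.1°) = 160000 × 0.7485 = 119800 km².
Ratio = 29830 / 119800 ≈ 0.249.

0.249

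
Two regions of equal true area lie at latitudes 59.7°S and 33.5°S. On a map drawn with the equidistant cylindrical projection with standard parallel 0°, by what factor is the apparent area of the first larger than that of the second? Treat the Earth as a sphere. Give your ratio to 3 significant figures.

For the equirectangular projection with φ₀ = 0 (plate carrée), h = 1 along meridians and k = sec φ along parallels.
Areal scale at 59.7°: h·k = 1.000 × 1.982 = 1.982.
Areal scale at 33.5°: h·k = 1.000 × 1.199 = 1.199.
Ratio = 1.982/1.199 ≈ 1.65.

1.65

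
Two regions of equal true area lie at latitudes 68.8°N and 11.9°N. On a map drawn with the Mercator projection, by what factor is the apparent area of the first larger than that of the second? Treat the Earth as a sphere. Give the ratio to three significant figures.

Mercator areal scale is sec²φ.
At 68.8°: sec²(68.8°) = 1/0.3616² = 7.647.
At 11.9°: sec²(11.9°) = 1/0.9785² = 1.044.
Ratio = 7.647/1.044 = cos²(11.9°)/cos²(68.8°) ≈ 7.32.

7.32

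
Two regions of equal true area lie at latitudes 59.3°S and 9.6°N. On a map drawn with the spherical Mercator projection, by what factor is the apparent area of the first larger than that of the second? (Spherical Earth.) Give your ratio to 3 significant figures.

3.73

Mercator areal scale is sec²φ.
At 59.3°: sec²(59.3°) = 1/0.5105² = 3.837.
At 9.6°: sec²(9.6°) = 1/0.9860² = 1.029.
Ratio = 3.837/1.029 = cos²(9.6°)/cos²(59.3°) ≈ 3.73.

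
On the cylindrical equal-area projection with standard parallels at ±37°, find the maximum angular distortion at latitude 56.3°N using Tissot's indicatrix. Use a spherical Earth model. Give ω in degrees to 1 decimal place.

40.8°

Cylindrical equal-area (φ₀ = 37°): h = cos φ / cos 37° along meridians, k = cos 37° / cos φ along parallels; h·k = 1.
At 56.3°: h = 0.6947, k = 1.439; principal scales a = 1.439, b = 0.6947.
sin(ω/2) = (a − b)/(a + b) = 0.7446/2.134 = 0.3489, so ω = 2 arcsin(0.3489) ≈ 40.8°.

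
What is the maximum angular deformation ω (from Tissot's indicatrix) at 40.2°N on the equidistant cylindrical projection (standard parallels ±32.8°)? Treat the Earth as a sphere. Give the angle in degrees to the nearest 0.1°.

In the equirectangular projection with standard parallel φ₀ = 32.8° (x = Rλ cos φ₀, y = Rφ), meridians are true-scale (h = 1) and the parallel scale is k = cos φ₀ / cos φ.
At 40.2°: h = 1.000, k = 1.101; principal scales a = 1.101, b = 1.000.
sin(ω/2) = (a − b)/(a + b) = 0.1005/2.101 = 0.04785, so ω = 2 arcsin(0.04785) ≈ 5.5°.

5.5°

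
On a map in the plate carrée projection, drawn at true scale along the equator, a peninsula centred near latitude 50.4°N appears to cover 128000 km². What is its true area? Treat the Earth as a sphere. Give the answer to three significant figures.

Plate carrée maps x = Rλ, y = Rφ. The meridian scale is h = 1 and the parallel scale is k = 1/cos φ = sec φ.
Areal scale = h·k = 1 × sec φ; at 50.4°, h = 1.000, k = 1.569, so h·k = 1.569.
True area = apparent / (areal scale) = 128000 / 1.569 ≈ 81600 km².

81600 km²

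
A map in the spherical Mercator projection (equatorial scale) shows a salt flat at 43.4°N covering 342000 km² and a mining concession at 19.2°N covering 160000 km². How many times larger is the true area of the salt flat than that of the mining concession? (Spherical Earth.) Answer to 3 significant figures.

On Mercator the areal scale is sec²φ, so true area = apparent × cos²φ.
True area of salt flat: 342000 × cos²(43.4°) = 342000 × 0.5279 = 180500 km².
True area of mining concession: 160000 × cos²(19.2°) = 160000 × 0.8918 = 142700 km².
Ratio = 180500 / 142700 ≈ 1.27.

1.27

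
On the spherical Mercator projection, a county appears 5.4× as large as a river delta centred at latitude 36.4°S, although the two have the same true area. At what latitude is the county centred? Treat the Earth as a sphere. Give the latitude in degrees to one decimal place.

For equal true areas on Mercator, apparent areas scale as sec²φ, so the ratio is cos²φ₂ / cos²φ₁.
cos²φ₂ / cos²φ₁ = 5.4  ⇒  cos φ₁ = cos 36.4° / √5.4 = 0.8049/2.324 = 0.3464.
φ₁ = arccos(0.3464) ≈ 69.7°.

69.7°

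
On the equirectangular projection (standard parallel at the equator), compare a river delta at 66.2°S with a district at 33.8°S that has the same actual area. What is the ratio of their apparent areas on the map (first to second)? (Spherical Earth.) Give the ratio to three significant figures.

Plate carrée maps x = Rλ, y = Rφ. The meridian scale is h = 1 and the parallel scale is k = 1/cos φ = sec φ.
Areal scale at 66.2°: h·k = 1.000 × 2.478 = 2.478.
Areal scale at 33.8°: h·k = 1.000 × 1.203 = 1.203.
Ratio = 2.478/1.203 ≈ 2.06.

2.06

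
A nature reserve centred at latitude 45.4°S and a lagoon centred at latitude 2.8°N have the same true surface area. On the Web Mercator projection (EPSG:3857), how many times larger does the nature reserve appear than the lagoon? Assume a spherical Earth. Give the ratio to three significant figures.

2.02

Mercator areal scale is sec²φ.
At 45.4°: sec²(45.4°) = 1/0.7022² = 2.028.
At 2.8°: sec²(2.8°) = 1/0.9988² = 1.002.
Ratio = 2.028/1.002 = cos²(2.8°)/cos²(45.4°) ≈ 2.02.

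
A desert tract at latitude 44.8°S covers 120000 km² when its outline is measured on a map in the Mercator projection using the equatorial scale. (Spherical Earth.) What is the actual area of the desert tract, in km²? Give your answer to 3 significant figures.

For Mercator, h = k = sec φ (a conformal cylindrical projection has a single point scale, 1/cos φ).
Areal scale = k² = sec²φ = 1/cos²(44.8°) = 1/0.7096² = 1.986.
True area = apparent / (areal scale) = 120000 / 1.986 ≈ 60400 km².

60400 km²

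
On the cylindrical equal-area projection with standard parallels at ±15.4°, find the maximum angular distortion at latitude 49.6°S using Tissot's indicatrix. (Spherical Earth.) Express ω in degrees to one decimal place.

44.4°

Cylindrical equal-area (φ₀ = 15.4°): h = cos φ / cos 15.4° along meridians, k = cos 15.4° / cos φ along parallels; h·k = 1.
At 49.6°: h = 0.6723, k = 1.488; principal scales a = 1.488, b = 0.6723.
sin(ω/2) = (a − b)/(a + b) = 0.8153/2.160 = 0.3775, so ω = 2 arcsin(0.3775) ≈ 44.4°.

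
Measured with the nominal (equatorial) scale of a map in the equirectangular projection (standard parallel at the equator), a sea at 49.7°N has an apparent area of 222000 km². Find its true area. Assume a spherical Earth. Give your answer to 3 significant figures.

144000 km²

In the plate carrée (x = Rλ, y = Rφ), meridians are true-scale (h = 1) and parallels are stretched by k = sec φ.
Areal scale = h·k = 1 × sec φ; at 49.7°, h = 1.000, k = 1.546, so h·k = 1.546.
True area = apparent / (areal scale) = 222000 / 1.546 ≈ 144000 km².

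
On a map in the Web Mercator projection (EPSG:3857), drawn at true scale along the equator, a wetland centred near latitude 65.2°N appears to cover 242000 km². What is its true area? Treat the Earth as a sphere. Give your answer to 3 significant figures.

42600 km²

The Mercator projection is conformal; its linear scale factor is the same in every direction and equals sec φ = 1/cos φ.
Areal scale = k² = sec²φ = 1/cos²(65.2°) = 1/0.4195² = 5.684.
True area = apparent / (areal scale) = 242000 / 5.684 ≈ 42600 km².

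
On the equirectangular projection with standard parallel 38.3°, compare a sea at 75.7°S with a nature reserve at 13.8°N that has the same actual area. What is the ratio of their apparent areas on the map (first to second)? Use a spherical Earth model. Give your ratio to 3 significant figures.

3.93

In the equirectangular projection with standard parallel φ₀ = 38.3° (x = Rλ cos φ₀, y = Rφ), meridians are true-scale (h = 1) and the parallel scale is k = cos φ₀ / cos φ.
Areal scale at 75.7°: h·k = 1.000 × 3.177 = 3.177.
Areal scale at 13.8°: h·k = 1.000 × 0.8081 = 0.8081.
Ratio = 3.177/0.8081 ≈ 3.93.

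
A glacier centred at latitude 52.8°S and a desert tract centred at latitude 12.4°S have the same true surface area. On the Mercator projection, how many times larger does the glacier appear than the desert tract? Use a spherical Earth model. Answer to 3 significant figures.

Mercator is conformal with k = sec φ, so areal scale = k² = sec²φ.
At 52.8°: sec²(52.8°) = 1/0.6046² = 2.736.
At 12.4°: sec²(12.4°) = 1/0.9767² = 1.048.
Ratio = 2.736/1.048 = cos²(12.4°)/cos²(52.8°) ≈ 2.61.

2.61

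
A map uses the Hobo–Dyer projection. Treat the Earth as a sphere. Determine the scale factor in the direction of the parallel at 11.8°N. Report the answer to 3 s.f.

Hobo–Dyer is a cylindrical equal-area projection with standard parallels at ±37.5°. Cylindrical equal-area (φ₀ = 37.5°): h = cos φ / cos 37.5° along meridians, k = cos 37.5° / cos φ along parallels; h·k = 1.
k = cos 37.5° / cos 11.8° = 0.7934/0.9789 = 0.8105.

0.810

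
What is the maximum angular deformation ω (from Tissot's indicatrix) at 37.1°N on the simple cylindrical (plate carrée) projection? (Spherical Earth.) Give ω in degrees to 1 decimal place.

12.9°

For the equirectangular projection with φ₀ = 0 (plate carrée), h = 1 along meridians and k = sec φ along parallels.
At 37.1°: h = 1.000, k = 1.254; principal scales a = 1.254, b = 1.000.
sin(ω/2) = (a − b)/(a + b) = 0.2538/2.254 = 0.1126, so ω = 2 arcsin(0.1126) ≈ 12.9°.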